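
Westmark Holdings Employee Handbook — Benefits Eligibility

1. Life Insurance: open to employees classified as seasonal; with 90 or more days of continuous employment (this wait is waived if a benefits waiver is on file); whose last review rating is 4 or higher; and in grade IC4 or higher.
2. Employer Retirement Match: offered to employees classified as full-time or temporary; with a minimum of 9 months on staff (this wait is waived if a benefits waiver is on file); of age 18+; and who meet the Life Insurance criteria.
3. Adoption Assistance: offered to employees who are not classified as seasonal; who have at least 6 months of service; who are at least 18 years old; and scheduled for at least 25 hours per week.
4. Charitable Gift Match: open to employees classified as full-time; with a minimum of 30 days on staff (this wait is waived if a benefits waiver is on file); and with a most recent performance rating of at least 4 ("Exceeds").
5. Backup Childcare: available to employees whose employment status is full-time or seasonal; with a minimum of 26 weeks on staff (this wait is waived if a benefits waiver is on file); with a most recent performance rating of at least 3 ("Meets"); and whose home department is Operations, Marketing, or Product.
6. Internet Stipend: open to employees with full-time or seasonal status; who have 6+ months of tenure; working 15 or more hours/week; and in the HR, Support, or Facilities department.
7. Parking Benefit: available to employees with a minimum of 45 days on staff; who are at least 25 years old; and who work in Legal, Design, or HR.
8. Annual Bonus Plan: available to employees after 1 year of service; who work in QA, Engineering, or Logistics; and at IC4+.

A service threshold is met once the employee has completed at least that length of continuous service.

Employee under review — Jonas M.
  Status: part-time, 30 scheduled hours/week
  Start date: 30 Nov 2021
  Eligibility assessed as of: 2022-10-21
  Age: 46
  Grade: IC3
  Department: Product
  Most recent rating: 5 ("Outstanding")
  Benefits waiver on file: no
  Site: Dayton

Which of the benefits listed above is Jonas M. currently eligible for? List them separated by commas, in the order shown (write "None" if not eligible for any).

Adoption Assistance

Service from 30 Nov 2021 to 2022-10-21: 325 days.
Life Insurance — status part-time ✗ (requires seasonal) → not eligible.
Employer Retirement Match — status part-time ✗ (requires full-time or temporary) → not eligible.
Adoption Assistance — status part-time ✓ (not excluded); service 325 days ≥ 6 months (≈180 days) ✓; age 46 ≥ 18 ✓; 30 hrs/wk ≥ 25 ✓ → eligible.
Charitable Gift Match — status part-time ✗ (requires full-time) → not eligible.
Backup Childcare — status part-time ✗ (requires full-time or seasonal) → not eligible.
Internet Stipend — status part-time ✗ (requires full-time or seasonal) → not eligible.
Parking Benefit — service 325 days ≥ 45 days ✓; age 46 ≥ 25 ✓; dept Product ✗ → not eligible.
Annual Bonus Plan — service 325 days < 1 year (≈365 days) ✗ → not eligible.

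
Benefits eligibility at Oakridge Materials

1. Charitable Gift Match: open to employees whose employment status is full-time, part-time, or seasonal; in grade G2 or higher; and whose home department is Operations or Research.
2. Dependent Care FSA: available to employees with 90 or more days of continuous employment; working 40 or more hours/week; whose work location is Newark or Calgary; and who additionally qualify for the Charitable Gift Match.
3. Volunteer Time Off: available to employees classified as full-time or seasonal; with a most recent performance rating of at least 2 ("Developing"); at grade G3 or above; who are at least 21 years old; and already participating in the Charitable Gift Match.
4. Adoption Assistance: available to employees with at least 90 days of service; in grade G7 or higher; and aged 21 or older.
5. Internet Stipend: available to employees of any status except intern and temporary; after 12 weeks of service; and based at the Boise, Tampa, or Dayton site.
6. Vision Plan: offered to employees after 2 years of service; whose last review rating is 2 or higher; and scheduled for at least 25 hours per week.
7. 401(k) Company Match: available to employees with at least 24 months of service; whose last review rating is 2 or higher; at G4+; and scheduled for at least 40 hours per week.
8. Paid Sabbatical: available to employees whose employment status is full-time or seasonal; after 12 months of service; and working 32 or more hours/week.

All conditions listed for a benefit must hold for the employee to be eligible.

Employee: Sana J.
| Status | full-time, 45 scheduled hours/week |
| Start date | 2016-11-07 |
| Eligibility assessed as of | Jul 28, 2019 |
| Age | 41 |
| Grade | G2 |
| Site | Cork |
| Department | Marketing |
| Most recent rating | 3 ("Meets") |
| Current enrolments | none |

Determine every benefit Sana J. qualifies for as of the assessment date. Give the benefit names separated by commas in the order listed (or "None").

Service from 2016-11-07 to Jul 28, 2019: 993 days.
Charitable Gift Match — status full-time ✓; grade G2 ≥ G2 ✓; dept Marketing ✗ → not eligible.
Dependent Care FSA — service 993 days ≥ 90 days ✓; 45 hrs/wk ≥ 40 ✓; site Cork ✗ (not Newark or Calgary) → not eligible.
Volunteer Time Off — status full-time ✓; rating 3 ≥ 2 ✓; grade G2 < G3 ✗ → not eligible.
Adoption Assistance — service 993 days ≥ 90 days ✓; grade G2 < G7 ✗ → not eligible.
Internet Stipend — status full-time ✓ (not excluded); service 993 days ≥ 12 weeks (≈84 days) ✓; site Cork ✗ (not Boise, Tampa, or Dayton) → not eligible.
Vision Plan — service 993 days ≥ 2 years (≈730 days) ✓; rating 3 ≥ 2 ✓; 45 hrs/wk ≥ 25 ✓ → eligible.
401(k) Company Match — service 993 days ≥ 24 months (≈720 days) ✓; rating 3 ≥ 2 ✓; grade G2 < G4 ✗ → not eligible.
Paid Sabbatical — status full-time ✓; service 993 days ≥ 12 months (≈360 days) ✓; 45 hrs/wk ≥ 32 ✓ → eligible.

Vision Plan, Paid Sabbatical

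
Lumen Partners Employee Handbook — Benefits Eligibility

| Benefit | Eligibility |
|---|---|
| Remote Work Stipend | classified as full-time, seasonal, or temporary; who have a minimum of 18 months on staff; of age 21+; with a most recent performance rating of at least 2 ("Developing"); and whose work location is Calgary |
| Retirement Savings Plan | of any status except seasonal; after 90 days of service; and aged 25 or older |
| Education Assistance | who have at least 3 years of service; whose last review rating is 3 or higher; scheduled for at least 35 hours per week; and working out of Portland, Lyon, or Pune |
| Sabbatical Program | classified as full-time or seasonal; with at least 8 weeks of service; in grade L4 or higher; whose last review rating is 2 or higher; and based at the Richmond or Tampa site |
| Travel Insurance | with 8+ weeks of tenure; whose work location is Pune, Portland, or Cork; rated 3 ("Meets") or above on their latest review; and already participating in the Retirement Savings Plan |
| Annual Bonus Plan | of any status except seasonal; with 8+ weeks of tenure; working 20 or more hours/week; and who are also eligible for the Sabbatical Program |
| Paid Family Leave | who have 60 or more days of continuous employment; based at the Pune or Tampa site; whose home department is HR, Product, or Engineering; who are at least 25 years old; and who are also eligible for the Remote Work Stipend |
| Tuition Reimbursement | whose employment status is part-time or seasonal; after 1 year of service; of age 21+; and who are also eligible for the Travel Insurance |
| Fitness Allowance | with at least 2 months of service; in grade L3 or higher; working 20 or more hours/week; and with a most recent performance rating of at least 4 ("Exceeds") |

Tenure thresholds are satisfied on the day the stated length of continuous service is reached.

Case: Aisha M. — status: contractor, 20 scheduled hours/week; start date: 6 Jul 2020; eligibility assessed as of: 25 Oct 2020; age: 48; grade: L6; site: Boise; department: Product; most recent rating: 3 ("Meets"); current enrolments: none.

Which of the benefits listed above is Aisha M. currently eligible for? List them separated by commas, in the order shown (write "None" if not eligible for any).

Retirement Savings Plan

Service from 6 Jul 2020 to 25 Oct 2020: 111 days.
Remote Work Stipend — status contractor ✗ (requires full-time, seasonal, or temporary) → not eligible.
Retirement Savings Plan — status contractor ✓ (not excluded); service 111 days ≥ 90 days ✓; age 48 ≥ 25 ✓ → eligible.
Education Assistance — service 111 days < 3 years (≈1095 days) ✗ → not eligible.
Sabbatical Program — status contractor ✗ (requires full-time or seasonal) → not eligible.
Travel Insurance — service 111 days ≥ 8 weeks (≈56 days) ✓; site Boise ✗ (not Pune, Portland, or Cork) → not eligible.
Annual Bonus Plan — status contractor ✓ (not excluded); service 111 days ≥ 8 weeks (≈56 days) ✓; 20 hrs/wk ≥ 20 ✓; not eligible for Sabbatical Program ✗ → not eligible.
Paid Family Leave — service 111 days ≥ 60 days ✓; site Boise ✗ (not Pune or Tampa) → not eligible.
Tuition Reimbursement — status contractor ✗ (requires part-time or seasonal) → not eligible.
Fitness Allowance — service 111 days ≥ 2 months (≈60 days) ✓; grade L6 ≥ L3 ✓; 20 hrs/wk ≥ 20 ✓; rating 3 < 4 ✗ → not eligible.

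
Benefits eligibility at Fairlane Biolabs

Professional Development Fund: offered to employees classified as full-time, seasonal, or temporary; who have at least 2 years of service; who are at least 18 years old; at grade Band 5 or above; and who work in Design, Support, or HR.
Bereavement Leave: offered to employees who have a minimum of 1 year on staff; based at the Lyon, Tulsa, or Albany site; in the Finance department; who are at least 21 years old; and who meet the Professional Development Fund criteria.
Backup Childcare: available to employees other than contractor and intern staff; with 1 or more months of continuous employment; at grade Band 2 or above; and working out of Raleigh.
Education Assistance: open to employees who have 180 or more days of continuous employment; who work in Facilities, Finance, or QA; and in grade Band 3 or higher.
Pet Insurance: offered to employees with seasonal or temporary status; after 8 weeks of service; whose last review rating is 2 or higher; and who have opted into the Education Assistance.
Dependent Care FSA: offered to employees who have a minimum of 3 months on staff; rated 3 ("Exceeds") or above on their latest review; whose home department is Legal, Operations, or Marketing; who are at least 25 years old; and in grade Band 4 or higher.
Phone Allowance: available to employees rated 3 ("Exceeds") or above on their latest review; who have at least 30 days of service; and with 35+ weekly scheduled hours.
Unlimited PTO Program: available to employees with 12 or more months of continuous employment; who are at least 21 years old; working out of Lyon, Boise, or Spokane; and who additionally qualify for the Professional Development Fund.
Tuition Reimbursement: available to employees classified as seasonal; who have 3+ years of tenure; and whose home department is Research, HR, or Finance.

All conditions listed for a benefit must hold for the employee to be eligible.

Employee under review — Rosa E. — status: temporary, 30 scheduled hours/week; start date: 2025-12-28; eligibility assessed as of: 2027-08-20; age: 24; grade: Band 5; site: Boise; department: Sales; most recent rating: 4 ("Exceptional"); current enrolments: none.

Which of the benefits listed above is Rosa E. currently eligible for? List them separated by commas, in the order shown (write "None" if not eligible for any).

None

Service from 2025-12-28 to 2027-08-20: 600 days.
Professional Development Fund — status temporary ✓; service 600 days < 2 years (≈730 days) ✗ → not eligible.
Bereavement Leave — service 600 days ≥ 1 year (≈365 days) ✓; site Boise ✗ (not Lyon, Tulsa, or Albany) → not eligible.
Backup Childcare — status temporary ✓ (not excluded); service 600 days ≥ 1 month (≈30 days) ✓; grade Band 5 ≥ Band 2 ✓; site Boise ✗ (not Raleigh) → not eligible.
Education Assistance — service 600 days ≥ 180 days ✓; dept Sales ✗ → not eligible.
Pet Insurance — status temporary ✓; service 600 days ≥ 8 weeks (≈56 days) ✓; rating 4 ≥ 2 ✓; not enrolled in Education Assistance ✗ → not eligible.
Dependent Care FSA — service 600 days ≥ 3 months (≈90 days) ✓; rating 4 ≥ 3 ✓; dept Sales ✗ → not eligible.
Phone Allowance — rating 4 ≥ 3 ✓; service 600 days ≥ 30 days ✓; 30 hrs/wk < 35 ✗ → not eligible.
Unlimited PTO Program — service 600 days ≥ 12 months (≈360 days) ✓; age 24 ≥ 21 ✓; site Boise ✓; not eligible for Professional Development Fund ✗ → not eligible.
Tuition Reimbursement — status temporary ✗ (requires seasonal) → not eligible.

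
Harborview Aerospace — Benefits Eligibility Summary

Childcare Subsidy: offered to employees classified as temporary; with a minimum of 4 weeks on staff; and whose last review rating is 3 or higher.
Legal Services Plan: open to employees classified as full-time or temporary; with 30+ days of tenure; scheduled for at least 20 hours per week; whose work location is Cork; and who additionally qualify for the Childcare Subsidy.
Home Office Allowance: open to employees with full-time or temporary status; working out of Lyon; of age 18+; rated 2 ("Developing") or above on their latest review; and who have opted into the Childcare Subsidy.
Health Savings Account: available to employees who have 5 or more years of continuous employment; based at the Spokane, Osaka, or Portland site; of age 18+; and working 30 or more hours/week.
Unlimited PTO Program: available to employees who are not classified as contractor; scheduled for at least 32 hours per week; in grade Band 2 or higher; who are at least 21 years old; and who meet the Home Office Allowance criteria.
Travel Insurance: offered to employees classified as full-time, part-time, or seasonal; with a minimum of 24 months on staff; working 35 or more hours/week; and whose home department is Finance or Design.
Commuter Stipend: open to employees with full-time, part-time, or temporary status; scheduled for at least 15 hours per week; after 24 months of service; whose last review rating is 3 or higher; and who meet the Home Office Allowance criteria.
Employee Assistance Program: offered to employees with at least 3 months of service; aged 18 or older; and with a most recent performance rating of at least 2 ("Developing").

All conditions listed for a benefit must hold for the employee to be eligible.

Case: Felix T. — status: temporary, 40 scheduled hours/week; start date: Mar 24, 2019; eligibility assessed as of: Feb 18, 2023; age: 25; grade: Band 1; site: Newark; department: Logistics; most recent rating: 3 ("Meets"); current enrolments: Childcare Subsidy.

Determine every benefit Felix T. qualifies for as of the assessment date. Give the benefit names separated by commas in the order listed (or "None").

Childcare Subsidy, Employee Assistance Program

Service from Mar 24, 2019 to Feb 18, 2023: 1427 days.
Childcare Subsidy — status temporary ✓; service 1427 days ≥ 4 weeks (≈28 days) ✓; rating 3 ≥ 3 ✓ → eligible.
Legal Services Plan — status temporary ✓; service 1427 days ≥ 30 days ✓; 40 hrs/wk ≥ 20 ✓; site Newark ✗ (not Cork) → not eligible.
Home Office Allowance — status temporary ✓; site Newark ✗ (not Lyon) → not eligible.
Health Savings Account — service 1427 days < 5 years (≈1825 days) ✗ → not eligible.
Unlimited PTO Program — status temporary ✓ (not excluded); 40 hrs/wk ≥ 32 ✓; grade Band 1 < Band 2 ✗ → not eligible.
Travel Insurance — status temporary ✗ (requires full-time, part-time, or seasonal) → not eligible.
Commuter Stipend — status temporary ✓; 40 hrs/wk ≥ 15 ✓; service 1427 days ≥ 24 months (≈720 days) ✓; rating 3 ≥ 3 ✓; not eligible for Home Office Allowance ✗ → not eligible.
Employee Assistance Program — service 1427 days ≥ 3 months (≈90 days) ✓; age 25 ≥ 18 ✓; rating 3 ≥ 2 ✓ → eligible.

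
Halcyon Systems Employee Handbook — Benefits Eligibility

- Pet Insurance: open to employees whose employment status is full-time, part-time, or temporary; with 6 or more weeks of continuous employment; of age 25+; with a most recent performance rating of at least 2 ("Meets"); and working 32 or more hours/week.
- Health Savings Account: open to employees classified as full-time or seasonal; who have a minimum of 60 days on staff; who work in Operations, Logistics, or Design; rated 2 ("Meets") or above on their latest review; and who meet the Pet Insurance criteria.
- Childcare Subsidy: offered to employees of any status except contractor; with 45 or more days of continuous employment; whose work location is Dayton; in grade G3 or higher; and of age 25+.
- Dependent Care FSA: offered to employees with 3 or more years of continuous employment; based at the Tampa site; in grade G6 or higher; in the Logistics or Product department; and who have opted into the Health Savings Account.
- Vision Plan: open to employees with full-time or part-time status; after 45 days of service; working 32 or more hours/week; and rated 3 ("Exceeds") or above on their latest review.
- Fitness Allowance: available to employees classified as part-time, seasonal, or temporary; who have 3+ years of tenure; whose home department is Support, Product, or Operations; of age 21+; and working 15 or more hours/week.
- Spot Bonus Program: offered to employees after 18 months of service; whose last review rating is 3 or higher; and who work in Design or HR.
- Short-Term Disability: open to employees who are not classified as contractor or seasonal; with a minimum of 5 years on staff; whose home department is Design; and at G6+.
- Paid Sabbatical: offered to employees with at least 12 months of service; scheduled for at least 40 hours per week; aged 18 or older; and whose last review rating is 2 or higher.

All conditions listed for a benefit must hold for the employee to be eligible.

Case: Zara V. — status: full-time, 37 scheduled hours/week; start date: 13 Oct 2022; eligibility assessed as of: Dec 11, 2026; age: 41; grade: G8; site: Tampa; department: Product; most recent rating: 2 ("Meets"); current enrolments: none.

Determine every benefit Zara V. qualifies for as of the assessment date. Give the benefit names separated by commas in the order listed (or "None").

Service from 13 Oct 2022 to Dec 11, 2026: 1520 days.
Pet Insurance — status full-time ✓; service 1520 days ≥ 6 weeks (≈42 days) ✓; age 41 ≥ 25 ✓; rating 2 ≥ 2 ✓; 37 hrs/wk ≥ 32 ✓ → eligible.
Health Savings Account — status full-time ✓; service 1520 days ≥ 60 days ✓; dept Product ✗ → not eligible.
Childcare Subsidy — status full-time ✓ (not excluded); service 1520 days ≥ 45 days ✓; site Tampa ✗ (not Dayton) → not eligible.
Dependent Care FSA — service 1520 days ≥ 3 years (≈1095 days) ✓; site Tampa ✓; grade G8 ≥ G6 ✓; dept Product ✓; not enrolled in Health Savings Account ✗ → not eligible.
Vision Plan — status full-time ✓; service 1520 days ≥ 45 days ✓; 37 hrs/wk ≥ 32 ✓; rating 2 < 3 ✗ → not eligible.
Fitness Allowance — status full-time ✗ (requires part-time, seasonal, or temporary) → not eligible.
Spot Bonus Program — service 1520 days ≥ 18 months (≈540 days) ✓; rating 2 < 3 ✗ → not eligible.
Short-Term Disability — status full-time ✓ (not excluded); service 1520 days < 5 years (≈1825 days) ✗ → not eligible.
Paid Sabbatical — service 1520 days ≥ 12 months (≈360 days) ✓; 37 hrs/wk < 40 ✗ → not eligible.

Pet Insurance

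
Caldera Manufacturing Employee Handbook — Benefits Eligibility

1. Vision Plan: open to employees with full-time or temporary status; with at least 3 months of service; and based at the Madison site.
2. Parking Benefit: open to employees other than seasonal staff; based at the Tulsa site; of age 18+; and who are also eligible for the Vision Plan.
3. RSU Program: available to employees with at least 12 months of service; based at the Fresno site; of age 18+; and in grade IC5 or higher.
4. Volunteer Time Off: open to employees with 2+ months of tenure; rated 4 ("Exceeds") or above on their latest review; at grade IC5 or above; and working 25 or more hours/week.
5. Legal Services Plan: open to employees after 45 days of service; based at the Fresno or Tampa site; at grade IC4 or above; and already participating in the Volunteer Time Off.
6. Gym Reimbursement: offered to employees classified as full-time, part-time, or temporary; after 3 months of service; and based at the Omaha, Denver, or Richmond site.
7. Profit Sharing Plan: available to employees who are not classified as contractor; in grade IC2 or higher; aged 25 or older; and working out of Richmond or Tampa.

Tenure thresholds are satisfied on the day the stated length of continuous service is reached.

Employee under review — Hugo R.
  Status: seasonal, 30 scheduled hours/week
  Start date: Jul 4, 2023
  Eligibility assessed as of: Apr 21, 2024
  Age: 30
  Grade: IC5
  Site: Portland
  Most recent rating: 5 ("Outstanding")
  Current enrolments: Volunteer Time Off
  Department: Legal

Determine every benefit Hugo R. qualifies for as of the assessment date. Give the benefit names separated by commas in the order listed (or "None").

Volunteer Time Off

Service from Jul 4, 2023 to Apr 21, 2024: 292 days.
Vision Plan — status seasonal ✗ (requires full-time or temporary) → not eligible.
Parking Benefit — status seasonal ✗ (excluded) → not eligible.
RSU Program — service 292 days < 12 months (≈360 days) ✗ → not eligible.
Volunteer Time Off — service 292 days ≥ 2 months (≈60 days) ✓; rating 5 ≥ 4 ✓; grade IC5 ≥ IC5 ✓; 30 hrs/wk ≥ 25 ✓ → eligible.
Legal Services Plan — service 292 days ≥ 45 days ✓; site Portland ✗ (not Fresno or Tampa) → not eligible.
Gym Reimbursement — status seasonal ✗ (requires full-time, part-time, or temporary) → not eligible.
Profit Sharing Plan — status seasonal ✓ (not excluded); grade IC5 ≥ IC2 ✓; age 30 ≥ 25 ✓; site Portland ✗ (not Richmond or Tampa) → not eligible.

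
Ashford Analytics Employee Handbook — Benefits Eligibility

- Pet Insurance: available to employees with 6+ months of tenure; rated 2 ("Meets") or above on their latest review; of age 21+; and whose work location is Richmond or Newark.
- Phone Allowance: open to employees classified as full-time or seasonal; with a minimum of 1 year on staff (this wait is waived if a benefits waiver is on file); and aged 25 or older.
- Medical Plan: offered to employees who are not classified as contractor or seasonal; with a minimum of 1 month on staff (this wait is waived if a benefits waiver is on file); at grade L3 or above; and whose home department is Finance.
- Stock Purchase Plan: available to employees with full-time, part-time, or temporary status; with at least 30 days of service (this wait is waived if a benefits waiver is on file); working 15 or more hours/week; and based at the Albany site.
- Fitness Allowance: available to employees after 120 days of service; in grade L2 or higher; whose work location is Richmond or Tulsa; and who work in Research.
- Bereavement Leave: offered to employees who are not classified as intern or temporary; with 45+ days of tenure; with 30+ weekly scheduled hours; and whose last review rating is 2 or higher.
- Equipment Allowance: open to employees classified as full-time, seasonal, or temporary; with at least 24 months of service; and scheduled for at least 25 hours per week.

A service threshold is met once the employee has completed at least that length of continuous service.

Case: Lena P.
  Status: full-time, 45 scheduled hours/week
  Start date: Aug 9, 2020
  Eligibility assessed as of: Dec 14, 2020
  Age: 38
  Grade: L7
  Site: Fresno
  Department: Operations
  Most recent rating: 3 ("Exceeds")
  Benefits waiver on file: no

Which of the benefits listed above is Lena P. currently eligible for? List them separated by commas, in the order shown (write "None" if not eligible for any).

Service from Aug 9, 2020 to Dec 14, 2020: 127 days.
Pet Insurance — service 127 days < 6 months (≈180 days) ✗ → not eligible.
Phone Allowance — status full-time ✓; no waiver, service 127 days < 1 year (≈365 days) ✗ → not eligible.
Medical Plan — status full-time ✓ (not excluded); no waiver, service 127 days ≥ 1 month (≈30 days) ✓; grade L7 ≥ L3 ✓; dept Operations ✗ → not eligible.
Stock Purchase Plan — status full-time ✓; no waiver, service 127 days ≥ 30 days ✓; 45 hrs/wk ≥ 15 ✓; site Fresno ✗ (not Albany) → not eligible.
Fitness Allowance — service 127 days ≥ 120 days ✓; grade L7 ≥ L2 ✓; site Fresno ✗ (not Richmond or Tulsa) → not eligible.
Bereavement Leave — status full-time ✓ (not excluded); service 127 days ≥ 45 days ✓; 45 hrs/wk ≥ 30 ✓; rating 3 ≥ 2 ✓ → eligible.
Equipment Allowance — status full-time ✓; service 127 days < 24 months (≈720 days) ✗ → not eligible.

Bereavement Leave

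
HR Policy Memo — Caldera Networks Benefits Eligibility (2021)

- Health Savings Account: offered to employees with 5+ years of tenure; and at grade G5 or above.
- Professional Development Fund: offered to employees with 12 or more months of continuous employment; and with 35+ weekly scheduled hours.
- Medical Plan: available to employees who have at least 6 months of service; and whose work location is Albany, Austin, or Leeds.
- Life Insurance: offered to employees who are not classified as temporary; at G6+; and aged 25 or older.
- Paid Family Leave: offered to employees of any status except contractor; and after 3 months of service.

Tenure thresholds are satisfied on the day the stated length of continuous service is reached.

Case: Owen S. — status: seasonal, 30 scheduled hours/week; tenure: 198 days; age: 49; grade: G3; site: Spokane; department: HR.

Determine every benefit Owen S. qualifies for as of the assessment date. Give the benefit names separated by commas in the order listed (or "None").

Paid Family Leave

Health Savings Account — service 198 days < 5 years (≈1825 days) ✗ → not eligible.
Professional Development Fund — service 198 days < 12 months (≈360 days) ✗ → not eligible.
Medical Plan — service 198 days ≥ 6 months (≈180 days) ✓; site Spokane ✗ (not Albany, Austin, or Leeds) → not eligible.
Life Insurance — status seasonal ✓ (not excluded); grade G3 < G6 ✗ → not eligible.
Paid Family Leave — status seasonal ✓ (not excluded); service 198 days ≥ 3 months (≈90 days) ✓ → eligible.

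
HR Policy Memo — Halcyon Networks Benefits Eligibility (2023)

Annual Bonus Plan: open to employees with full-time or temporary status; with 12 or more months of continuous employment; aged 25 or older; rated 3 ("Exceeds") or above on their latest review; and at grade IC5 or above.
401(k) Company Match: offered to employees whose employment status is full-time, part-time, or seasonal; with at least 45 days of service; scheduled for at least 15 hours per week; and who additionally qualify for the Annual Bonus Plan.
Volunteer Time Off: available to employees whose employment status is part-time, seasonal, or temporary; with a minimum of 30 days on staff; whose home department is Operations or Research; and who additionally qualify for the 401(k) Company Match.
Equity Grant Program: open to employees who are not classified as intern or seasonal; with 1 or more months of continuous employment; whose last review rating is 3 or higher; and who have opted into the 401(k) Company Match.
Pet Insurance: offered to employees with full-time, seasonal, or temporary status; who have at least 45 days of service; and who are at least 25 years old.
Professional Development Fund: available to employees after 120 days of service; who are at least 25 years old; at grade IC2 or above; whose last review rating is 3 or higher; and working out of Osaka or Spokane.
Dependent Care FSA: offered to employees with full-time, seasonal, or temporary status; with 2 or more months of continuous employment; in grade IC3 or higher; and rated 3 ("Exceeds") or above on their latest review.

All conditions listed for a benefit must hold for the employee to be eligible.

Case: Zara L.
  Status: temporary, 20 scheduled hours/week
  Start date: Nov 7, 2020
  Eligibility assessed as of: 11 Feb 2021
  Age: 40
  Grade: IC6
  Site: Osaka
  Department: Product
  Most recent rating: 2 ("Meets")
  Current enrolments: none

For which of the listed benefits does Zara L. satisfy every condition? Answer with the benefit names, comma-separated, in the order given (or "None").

Pet Insurance

Service from Nov 7, 2020 to 11 Feb 2021: 96 days.
Annual Bonus Plan — status temporary ✓; service 96 days < 12 months (≈360 days) ✗ → not eligible.
401(k) Company Match — status temporary ✗ (requires full-time, part-time, or seasonal) → not eligible.
Volunteer Time Off — status temporary ✓; service 96 days ≥ 30 days ✓; dept Product ✗ → not eligible.
Equity Grant Program — status temporary ✓ (not excluded); service 96 days ≥ 1 month (≈30 days) ✓; rating 2 < 3 ✗ → not eligible.
Pet Insurance — status temporary ✓; service 96 days ≥ 45 days ✓; age 40 ≥ 25 ✓ → eligible.
Professional Development Fund — service 96 days < 120 days ✗ → not eligible.
Dependent Care FSA — status temporary ✓; service 96 days ≥ 2 months (≈60 days) ✓; grade IC6 ≥ IC3 ✓; rating 2 < 3 ✗ → not eligible.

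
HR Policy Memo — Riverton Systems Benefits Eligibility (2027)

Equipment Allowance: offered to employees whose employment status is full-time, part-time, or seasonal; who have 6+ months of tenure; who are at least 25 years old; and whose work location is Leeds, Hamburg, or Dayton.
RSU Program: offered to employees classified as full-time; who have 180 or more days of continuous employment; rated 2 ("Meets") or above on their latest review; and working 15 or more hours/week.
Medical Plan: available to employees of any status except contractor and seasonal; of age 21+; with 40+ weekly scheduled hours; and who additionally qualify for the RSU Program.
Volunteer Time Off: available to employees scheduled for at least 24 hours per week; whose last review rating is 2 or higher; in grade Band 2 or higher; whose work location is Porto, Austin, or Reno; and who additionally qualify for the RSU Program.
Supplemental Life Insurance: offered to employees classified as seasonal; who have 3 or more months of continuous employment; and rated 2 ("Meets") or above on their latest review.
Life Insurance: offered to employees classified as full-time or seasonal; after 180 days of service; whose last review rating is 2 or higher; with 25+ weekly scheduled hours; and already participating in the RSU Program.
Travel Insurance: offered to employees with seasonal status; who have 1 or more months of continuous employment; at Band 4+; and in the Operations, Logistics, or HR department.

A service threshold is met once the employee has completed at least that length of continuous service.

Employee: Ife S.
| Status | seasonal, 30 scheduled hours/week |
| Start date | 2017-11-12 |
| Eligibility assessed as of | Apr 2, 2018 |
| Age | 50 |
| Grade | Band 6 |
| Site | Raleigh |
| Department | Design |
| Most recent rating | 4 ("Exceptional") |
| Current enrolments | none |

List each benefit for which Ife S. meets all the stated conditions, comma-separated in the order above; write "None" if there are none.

Service from 2017-11-12 to Apr 2, 2018: 141 days.
Equipment Allowance — status seasonal ✓; service 141 days < 6 months (≈180 days) ✗ → not eligible.
RSU Program — status seasonal ✗ (requires full-time) → not eligible.
Medical Plan — status seasonal ✗ (excluded) → not eligible.
Volunteer Time Off — 30 hrs/wk ≥ 24 ✓; rating 4 ≥ 2 ✓; grade Band 6 ≥ Band 2 ✓; site Raleigh ✗ (not Porto, Austin, or Reno) → not eligible.
Supplemental Life Insurance — status seasonal ✓; service 141 days ≥ 3 months (≈90 days) ✓; rating 4 ≥ 2 ✓ → eligible.
Life Insurance — status seasonal ✓; service 141 days < 180 days ✗ → not eligible.
Travel Insurance — status seasonal ✓; service 141 days ≥ 1 month (≈30 days) ✓; grade Band 6 ≥ Band 4 ✓; dept Design ✗ → not eligible.

Supplemental Life Insurance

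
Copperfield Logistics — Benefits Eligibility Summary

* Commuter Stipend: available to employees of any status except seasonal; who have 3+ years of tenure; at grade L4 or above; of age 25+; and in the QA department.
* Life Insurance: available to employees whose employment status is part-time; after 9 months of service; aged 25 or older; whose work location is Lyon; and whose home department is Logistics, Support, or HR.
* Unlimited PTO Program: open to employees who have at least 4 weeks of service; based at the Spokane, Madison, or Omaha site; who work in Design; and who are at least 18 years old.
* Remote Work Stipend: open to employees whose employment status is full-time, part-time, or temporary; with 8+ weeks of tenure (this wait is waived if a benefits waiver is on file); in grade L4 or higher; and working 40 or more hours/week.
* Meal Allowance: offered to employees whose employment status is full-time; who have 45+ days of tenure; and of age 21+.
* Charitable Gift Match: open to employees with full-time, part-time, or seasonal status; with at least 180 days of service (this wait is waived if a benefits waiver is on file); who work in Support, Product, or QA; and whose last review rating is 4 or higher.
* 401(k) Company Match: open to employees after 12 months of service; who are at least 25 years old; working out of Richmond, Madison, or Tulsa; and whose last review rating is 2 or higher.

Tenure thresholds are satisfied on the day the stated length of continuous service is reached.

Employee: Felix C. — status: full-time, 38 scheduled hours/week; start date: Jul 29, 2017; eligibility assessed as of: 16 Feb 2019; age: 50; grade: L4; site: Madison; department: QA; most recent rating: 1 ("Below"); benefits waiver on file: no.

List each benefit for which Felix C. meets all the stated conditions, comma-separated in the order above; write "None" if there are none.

Meal Allowance

Service from Jul 29, 2017 to 16 Feb 2019: 567 days.
Commuter Stipend — status full-time ✓ (not excluded); service 567 days < 3 years (≈1095 days) ✗ → not eligible.
Life Insurance — status full-time ✗ (requires part-time) → not eligible.
Unlimited PTO Program — service 567 days ≥ 4 weeks (≈28 days) ✓; site Madison ✓; dept QA ✗ → not eligible.
Remote Work Stipend — status full-time ✓; no waiver, service 567 days ≥ 8 weeks (≈56 days) ✓; grade L4 ≥ L4 ✓; 38 hrs/wk < 40 ✗ → not eligible.
Meal Allowance — status full-time ✓; service 567 days ≥ 45 days ✓; age 50 ≥ 21 ✓ → eligible.
Charitable Gift Match — status full-time ✓; no waiver, service 567 days ≥ 180 days ✓; dept QA ✓; rating 1 < 4 ✗ → not eligible.
401(k) Company Match — service 567 days ≥ 12 months (≈360 days) ✓; age 50 ≥ 25 ✓; site Madison ✓; rating 1 < 2 ✗ → not eligible.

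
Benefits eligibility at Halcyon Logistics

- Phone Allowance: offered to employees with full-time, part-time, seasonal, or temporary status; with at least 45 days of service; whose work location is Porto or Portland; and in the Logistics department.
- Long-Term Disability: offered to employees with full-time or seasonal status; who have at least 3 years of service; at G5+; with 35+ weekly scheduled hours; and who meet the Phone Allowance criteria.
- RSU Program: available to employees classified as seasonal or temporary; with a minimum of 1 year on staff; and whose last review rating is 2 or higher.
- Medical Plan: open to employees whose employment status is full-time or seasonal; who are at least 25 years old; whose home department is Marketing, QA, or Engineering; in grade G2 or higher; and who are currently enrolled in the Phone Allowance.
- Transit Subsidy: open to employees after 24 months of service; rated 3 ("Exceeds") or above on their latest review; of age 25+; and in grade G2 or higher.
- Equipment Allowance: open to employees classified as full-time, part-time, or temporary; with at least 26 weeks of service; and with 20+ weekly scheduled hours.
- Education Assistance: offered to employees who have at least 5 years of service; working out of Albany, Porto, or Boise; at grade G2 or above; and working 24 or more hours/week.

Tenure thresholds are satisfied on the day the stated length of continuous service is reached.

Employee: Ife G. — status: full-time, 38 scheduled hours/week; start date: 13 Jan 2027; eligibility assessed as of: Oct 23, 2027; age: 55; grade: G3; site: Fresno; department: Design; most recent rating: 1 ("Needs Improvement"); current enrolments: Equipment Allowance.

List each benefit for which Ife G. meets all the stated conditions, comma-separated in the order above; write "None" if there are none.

Equipment Allowance

Service from 13 Jan 2027 to Oct 23, 2027: 283 days.
Phone Allowance — status full-time ✓; service 283 days ≥ 45 days ✓; site Fresno ✗ (not Porto or Portland) → not eligible.
Long-Term Disability — status full-time ✓; service 283 days < 3 years (≈1095 days) ✗ → not eligible.
RSU Program — status full-time ✗ (requires seasonal or temporary) → not eligible.
Medical Plan — status full-time ✓; age 55 ≥ 25 ✓; dept Design ✗ → not eligible.
Transit Subsidy — service 283 days < 24 months (≈720 days) ✗ → not eligible.
Equipment Allowance — status full-time ✓; service 283 days ≥ 26 weeks (≈182 days) ✓; 38 hrs/wk ≥ 20 ✓ → eligible.
Education Assistance — service 283 days < 5 years (≈1825 days) ✗ → not eligible.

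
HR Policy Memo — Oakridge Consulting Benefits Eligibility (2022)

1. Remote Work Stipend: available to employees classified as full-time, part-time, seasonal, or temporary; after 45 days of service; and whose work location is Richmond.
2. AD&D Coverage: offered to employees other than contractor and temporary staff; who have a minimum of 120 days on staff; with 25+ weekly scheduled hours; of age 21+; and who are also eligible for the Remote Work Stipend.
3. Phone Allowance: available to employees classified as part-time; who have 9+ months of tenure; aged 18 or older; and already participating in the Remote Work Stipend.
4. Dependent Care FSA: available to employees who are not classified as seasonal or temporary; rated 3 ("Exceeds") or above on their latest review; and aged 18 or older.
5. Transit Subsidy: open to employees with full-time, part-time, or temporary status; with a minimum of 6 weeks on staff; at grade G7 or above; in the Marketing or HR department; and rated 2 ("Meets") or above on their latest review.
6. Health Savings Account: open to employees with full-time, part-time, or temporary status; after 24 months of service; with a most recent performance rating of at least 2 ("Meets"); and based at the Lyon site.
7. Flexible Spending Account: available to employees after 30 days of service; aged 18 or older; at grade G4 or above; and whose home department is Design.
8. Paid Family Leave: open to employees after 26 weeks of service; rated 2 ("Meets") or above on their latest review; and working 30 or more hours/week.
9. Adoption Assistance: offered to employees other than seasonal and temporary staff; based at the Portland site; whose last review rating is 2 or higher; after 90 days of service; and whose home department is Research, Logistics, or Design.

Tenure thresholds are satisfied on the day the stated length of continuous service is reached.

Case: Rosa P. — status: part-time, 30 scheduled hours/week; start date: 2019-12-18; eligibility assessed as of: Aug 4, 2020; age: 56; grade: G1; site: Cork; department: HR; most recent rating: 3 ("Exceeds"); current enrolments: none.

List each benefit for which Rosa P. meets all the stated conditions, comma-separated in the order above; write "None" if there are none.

Service from 2019-12-18 to Aug 4, 2020: 230 days.
Remote Work Stipend — status part-time ✓; service 230 days ≥ 45 days ✓; site Cork ✗ (not Richmond) → not eligible.
AD&D Coverage — status part-time ✓ (not excluded); service 230 days ≥ 120 days ✓; 30 hrs/wk ≥ 25 ✓; age 56 ≥ 21 ✓; not eligible for Remote Work Stipend ✗ → not eligible.
Phone Allowance — status part-time ✓; service 230 days < 9 months (≈270 days) ✗ → not eligible.
Dependent Care FSA — status part-time ✓ (not excluded); rating 3 ≥ 3 ✓; age 56 ≥ 18 ✓ → eligible.
Transit Subsidy — status part-time ✓; service 230 days ≥ 6 weeks (≈42 days) ✓; grade G1 < G7 ✗ → not eligible.
Health Savings Account — status part-time ✓; service 230 days < 24 months (≈720 days) ✗ → not eligible.
Flexible Spending Account — service 230 days ≥ 30 days ✓; age 56 ≥ 18 ✓; grade G1 < G4 ✗ → not eligible.
Paid Family Leave — service 230 days ≥ 26 weeks (≈182 days) ✓; rating 3 ≥ 2 ✓; 30 hrs/wk ≥ 30 ✓ → eligible.
Adoption Assistance — status part-time ✓ (not excluded); site Cork ✗ (not Portland) → not eligible.

Dependent Care FSA, Paid Family Leave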